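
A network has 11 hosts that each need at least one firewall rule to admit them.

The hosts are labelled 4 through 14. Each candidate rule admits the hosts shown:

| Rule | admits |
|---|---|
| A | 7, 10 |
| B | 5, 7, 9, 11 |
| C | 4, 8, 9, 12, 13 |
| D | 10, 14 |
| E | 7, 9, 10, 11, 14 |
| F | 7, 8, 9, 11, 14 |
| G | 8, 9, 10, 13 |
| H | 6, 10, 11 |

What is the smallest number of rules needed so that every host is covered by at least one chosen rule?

Take {B, C, D, H}. Their union is {4, 5, 6, 7, 8, 9, 10, 11, 12, 13, 14}, which is all 11 hosts.
No 3 of the 8 rules cover everything (all 56 combinations miss at least one host), so 4 is optimal.

4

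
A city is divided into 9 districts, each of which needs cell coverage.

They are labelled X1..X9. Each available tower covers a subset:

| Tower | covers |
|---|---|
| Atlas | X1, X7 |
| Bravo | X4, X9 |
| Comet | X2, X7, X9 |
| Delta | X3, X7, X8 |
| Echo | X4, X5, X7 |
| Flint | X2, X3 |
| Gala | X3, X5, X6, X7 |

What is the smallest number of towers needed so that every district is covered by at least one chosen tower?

5

Atlas and Bravo and Delta and Flint and Gala together: Atlas ∪ Bravo ∪ Delta ∪ Flint ∪ Gala = {X1, X2, X3, X4, X5, X6, X7, X8, X9} — every district is covered.
No 4 of the 7 towers cover everything (all 35 combinations miss at least one district), so 5 is optimal.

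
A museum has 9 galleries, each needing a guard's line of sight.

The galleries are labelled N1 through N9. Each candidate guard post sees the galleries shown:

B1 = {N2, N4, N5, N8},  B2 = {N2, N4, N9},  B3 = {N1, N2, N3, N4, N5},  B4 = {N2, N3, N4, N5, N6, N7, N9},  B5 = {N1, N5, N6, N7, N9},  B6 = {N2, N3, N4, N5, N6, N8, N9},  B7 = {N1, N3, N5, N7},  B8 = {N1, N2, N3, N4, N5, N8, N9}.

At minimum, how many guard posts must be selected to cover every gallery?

2

Take {B4, B8}. Their union is {N1, N2, N3, N4, N5, N6, N7, N8, N9}, which is all 9 galleries.
No single guard post has all 9 galleries (the largest, B4, has 7), so 2 is optimal.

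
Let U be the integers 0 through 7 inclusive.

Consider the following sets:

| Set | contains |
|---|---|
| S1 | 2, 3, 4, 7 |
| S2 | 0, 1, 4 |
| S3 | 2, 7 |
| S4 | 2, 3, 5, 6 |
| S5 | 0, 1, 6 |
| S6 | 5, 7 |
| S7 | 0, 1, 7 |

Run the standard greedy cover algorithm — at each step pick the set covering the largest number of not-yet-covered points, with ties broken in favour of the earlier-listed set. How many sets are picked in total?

Greedy: pick S1 (covers 4 new) → pick S5 (covers 3 new) → pick S4 (covers 1 new). Total picks: 3.

3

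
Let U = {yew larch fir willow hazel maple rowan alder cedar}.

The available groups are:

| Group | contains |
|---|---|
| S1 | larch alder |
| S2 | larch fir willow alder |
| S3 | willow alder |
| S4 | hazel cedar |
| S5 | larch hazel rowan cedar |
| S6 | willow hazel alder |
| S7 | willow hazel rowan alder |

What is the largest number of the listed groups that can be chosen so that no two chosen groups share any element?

S3, S4 are pairwise disjoint (S3={willow,alder}; S4={hazel,cedar}).
Every remaining group overlaps one of these, and no 3 of the listed groups are pairwise disjoint, so 2 is the maximum.

2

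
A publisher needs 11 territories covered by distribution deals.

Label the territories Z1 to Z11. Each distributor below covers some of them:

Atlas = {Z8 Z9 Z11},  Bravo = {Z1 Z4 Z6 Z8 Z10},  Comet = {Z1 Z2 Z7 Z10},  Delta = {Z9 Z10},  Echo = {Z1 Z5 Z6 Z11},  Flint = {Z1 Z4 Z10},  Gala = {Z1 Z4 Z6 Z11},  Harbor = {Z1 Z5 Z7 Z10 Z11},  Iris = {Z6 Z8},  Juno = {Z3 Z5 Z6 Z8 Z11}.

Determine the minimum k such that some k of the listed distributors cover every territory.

4

Atlas and Comet and Gala and Juno together: Atlas ∪ Comet ∪ Gala ∪ Juno = {Z1, Z2, Z3, Z4, Z5, Z6, Z7, Z8, Z9, Z10, Z11} — every territory is covered.
No 3 of the 10 distributors cover everything (all 120 combinations miss at least one territory), so 4 is optimal.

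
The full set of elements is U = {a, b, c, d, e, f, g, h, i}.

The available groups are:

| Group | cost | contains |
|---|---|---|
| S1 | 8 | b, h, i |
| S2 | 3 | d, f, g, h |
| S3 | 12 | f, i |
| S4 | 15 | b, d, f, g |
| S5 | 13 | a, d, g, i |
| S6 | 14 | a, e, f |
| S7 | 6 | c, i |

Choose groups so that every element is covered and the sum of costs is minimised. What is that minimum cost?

S1, S2, S6, S7 together cover every element (S1 ∪ S2 ∪ S6 ∪ S7 = {a, b, c, d, e, f, g, h, i}); total cost 8 + 3 + 14 + 6 = 31.
No covering selection has total cost below 31.

31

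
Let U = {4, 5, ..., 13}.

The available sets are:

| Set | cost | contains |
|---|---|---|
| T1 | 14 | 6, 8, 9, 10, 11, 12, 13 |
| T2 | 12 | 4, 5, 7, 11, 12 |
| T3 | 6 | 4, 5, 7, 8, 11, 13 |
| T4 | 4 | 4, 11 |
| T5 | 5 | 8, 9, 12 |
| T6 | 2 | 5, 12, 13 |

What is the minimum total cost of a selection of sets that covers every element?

20

T1, T3 together cover every element (T1 ∪ T3 = {4, 5, 6, 7, 8, 9, 10, 11, 12, 13}); total cost 14 + 6 = 20.
The greedy pick T6, T3, T1 costs 22; no covering selection beats 20.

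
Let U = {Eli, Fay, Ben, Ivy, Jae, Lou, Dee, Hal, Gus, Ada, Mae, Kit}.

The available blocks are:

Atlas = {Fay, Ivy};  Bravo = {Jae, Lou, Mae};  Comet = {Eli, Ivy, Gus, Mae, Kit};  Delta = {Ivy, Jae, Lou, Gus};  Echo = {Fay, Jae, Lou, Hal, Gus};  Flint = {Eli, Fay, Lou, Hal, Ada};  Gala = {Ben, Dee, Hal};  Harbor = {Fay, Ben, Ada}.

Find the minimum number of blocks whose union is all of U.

Comet, Echo, Gala, and Harbor cover everything between them: the union {Eli, Fay, Ben, Ivy, Jae, Lou, Dee, Hal, Gus, Ada, Mae, Kit} is all of U.
No 3 of the 8 blocks cover everything (all 56 combinations miss at least one point), so 4 is optimal.

4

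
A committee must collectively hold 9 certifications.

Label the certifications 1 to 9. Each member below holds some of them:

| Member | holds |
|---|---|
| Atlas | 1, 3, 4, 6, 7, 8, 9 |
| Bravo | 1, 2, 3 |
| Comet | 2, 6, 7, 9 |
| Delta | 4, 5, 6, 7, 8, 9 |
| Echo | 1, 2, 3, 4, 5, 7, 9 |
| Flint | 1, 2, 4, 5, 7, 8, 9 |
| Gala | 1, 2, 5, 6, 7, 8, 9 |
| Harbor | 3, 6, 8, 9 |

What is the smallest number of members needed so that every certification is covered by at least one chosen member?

Flint and Harbor together: Flint ∪ Harbor = {1, 2, 3, 4, 5, 6, 7, 8, 9} — every certification is covered.
No single member has all 9 certifications (the largest, Atlas, has 7), so 2 is optimal.

2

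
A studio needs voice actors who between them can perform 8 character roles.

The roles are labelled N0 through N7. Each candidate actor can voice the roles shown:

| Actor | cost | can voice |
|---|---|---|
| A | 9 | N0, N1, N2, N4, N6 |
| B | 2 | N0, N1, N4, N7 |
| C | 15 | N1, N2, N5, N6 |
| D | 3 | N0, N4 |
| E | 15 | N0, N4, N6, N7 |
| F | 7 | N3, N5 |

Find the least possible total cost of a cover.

18

A, B, F together cover every role (A ∪ B ∪ F = {N0, N1, N2, N3, N4, N5, N6, N7}); total cost 9 + 2 + 7 = 18.
No covering selection has total cost below 18.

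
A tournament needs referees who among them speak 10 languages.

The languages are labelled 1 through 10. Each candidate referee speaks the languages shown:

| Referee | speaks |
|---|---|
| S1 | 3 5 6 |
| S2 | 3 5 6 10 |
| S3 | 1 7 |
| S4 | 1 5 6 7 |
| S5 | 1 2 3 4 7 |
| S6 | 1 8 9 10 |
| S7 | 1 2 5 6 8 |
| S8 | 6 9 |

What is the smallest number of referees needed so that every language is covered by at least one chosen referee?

Take {S2, S5, S6}. Their union is {1, 2, 3, 4, 5, 6, 7, 8, 9, 10}, which is all 10 languages.
Only S5 contains 4, so S5 is forced; the remaining 5 languages need at least 2 more referees (each remaining referee adds at most 3) — so at least 3 referees are needed, and 3 is optimal.

3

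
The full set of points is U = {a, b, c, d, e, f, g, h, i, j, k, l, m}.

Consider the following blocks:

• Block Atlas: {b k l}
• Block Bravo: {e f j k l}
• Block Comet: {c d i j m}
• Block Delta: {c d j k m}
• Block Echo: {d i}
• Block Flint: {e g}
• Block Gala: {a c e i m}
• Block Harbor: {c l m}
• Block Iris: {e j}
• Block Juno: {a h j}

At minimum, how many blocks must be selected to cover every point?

5

Atlas, Bravo, Comet, Flint, and Juno cover everything between them: the union {a, b, c, d, e, f, g, h, i, j, k, l, m} is all of U.
No 4 of the 10 blocks cover everything (all 210 combinations miss at least one point), so 5 is optimal.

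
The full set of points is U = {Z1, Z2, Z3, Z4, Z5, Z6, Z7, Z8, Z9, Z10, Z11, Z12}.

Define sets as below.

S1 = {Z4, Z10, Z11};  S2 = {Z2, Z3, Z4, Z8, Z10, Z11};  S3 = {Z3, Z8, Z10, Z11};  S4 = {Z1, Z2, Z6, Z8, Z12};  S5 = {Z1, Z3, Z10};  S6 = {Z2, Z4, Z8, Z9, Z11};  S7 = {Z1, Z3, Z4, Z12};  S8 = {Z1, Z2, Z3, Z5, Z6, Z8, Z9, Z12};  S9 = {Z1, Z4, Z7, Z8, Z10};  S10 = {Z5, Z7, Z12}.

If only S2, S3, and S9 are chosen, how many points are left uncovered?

Union of S2, S3, S9 = {Z1, Z2, Z3, Z4, Z7, Z8, Z10, Z11}.
Not covered: Z5, Z6, Z9, Z12 — 4 points.

4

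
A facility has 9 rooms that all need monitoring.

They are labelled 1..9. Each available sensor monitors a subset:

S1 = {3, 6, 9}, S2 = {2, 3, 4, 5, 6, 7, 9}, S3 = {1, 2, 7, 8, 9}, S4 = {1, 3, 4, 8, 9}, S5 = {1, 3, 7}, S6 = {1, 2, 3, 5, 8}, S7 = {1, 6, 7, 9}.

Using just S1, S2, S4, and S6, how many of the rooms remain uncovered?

Union of S1, S2, S4, S6 = {1, 2, 3, 4, 5, 6, 7, 8, 9} — that's every room, so 0 are uncovered.

0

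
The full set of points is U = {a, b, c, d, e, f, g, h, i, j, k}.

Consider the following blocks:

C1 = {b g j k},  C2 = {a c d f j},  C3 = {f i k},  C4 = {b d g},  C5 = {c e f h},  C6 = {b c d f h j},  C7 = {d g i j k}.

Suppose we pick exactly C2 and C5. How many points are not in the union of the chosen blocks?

Union of C2, C5 = {a, c, d, e, f, h, j}.
Not covered: b, g, i, k — 4 points.

4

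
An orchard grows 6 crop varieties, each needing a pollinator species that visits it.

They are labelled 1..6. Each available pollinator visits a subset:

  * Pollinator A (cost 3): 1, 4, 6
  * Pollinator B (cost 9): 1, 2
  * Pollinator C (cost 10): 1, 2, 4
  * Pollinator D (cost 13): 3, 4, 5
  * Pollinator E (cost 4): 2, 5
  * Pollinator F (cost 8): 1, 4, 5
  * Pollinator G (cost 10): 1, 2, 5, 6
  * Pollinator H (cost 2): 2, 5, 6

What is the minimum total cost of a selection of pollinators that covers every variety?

18

A, D, H together cover every variety (A ∪ D ∪ H = {1, 2, 3, 4, 5, 6}); total cost 3 + 13 + 2 = 18.
No covering selection has total cost below 18.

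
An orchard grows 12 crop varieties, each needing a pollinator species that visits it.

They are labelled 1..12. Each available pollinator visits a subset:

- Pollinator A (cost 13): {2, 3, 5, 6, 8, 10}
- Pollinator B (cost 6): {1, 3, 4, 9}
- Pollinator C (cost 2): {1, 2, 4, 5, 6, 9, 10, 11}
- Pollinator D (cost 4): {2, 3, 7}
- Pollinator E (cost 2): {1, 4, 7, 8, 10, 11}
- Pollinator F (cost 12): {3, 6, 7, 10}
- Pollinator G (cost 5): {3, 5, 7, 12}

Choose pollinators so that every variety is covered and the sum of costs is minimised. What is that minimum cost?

C, E, G together cover every variety (C ∪ E ∪ G = {1, 2, 3, 4, 5, 6, 7, 8, 9, 10, 11, 12}); total cost 2 + 2 + 5 = 9.
No covering selection has total cost below 9.

9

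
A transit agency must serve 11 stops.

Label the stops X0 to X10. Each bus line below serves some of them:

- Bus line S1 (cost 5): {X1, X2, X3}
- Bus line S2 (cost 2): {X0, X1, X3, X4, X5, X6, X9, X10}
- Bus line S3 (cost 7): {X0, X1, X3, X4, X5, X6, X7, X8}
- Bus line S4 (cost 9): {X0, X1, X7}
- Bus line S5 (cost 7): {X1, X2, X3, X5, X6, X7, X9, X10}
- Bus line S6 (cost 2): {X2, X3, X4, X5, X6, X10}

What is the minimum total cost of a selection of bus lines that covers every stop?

S2, S3, S6 together cover every stop (S2 ∪ S3 ∪ S6 = {X0, X1, X2, X3, X4, X5, X6, X7, X8, X9, X10}); total cost 2 + 7 + 2 = 11.
No covering selection has total cost below 11.

11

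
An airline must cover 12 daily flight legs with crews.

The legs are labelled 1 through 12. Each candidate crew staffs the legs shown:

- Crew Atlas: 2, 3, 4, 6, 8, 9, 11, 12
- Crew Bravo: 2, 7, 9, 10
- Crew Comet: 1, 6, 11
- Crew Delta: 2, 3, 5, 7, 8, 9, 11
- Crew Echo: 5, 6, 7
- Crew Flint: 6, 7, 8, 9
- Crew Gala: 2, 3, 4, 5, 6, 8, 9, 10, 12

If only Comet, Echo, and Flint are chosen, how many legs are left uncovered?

5

Union of Comet, Echo, Flint = {1, 5, 6, 7, 8, 9, 11}.
Not covered: 2, 3, 4, 10, 12 — 5 legs.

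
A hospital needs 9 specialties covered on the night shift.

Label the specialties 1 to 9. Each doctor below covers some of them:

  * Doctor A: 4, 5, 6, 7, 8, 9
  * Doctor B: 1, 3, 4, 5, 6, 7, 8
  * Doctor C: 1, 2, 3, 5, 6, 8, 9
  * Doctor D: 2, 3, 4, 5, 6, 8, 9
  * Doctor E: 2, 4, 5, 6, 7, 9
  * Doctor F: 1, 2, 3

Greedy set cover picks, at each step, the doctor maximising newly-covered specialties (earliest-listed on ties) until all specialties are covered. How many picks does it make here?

2

Greedy: pick B (covers 7 new) → pick C (covers 2 new). Total picks: 2.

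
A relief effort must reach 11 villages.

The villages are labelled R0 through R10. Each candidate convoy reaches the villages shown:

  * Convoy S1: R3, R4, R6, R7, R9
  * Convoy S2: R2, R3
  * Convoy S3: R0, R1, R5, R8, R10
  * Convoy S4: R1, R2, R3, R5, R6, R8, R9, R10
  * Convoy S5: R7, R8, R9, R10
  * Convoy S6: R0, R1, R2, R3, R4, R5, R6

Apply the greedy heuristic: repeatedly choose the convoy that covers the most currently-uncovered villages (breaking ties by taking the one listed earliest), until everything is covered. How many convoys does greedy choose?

3

Greedy: pick S4 (covers 8 new) → pick S1 (covers 2 new) → pick S3 (covers 1 new). Total picks: 3.
(The true minimum cover uses only 2 convoys, so greedy is not optimal here.)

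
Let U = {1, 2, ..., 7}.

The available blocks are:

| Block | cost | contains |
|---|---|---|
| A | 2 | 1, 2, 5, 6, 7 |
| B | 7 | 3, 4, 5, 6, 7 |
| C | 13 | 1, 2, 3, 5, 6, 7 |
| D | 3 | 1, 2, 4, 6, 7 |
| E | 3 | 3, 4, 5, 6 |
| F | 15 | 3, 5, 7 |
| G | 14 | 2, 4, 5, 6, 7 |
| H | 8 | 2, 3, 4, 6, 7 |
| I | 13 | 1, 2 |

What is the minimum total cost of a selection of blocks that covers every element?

5

A, E together cover every element (A ∪ E = {1, 2, 3, 4, 5, 6, 7}); total cost 2 + 3 = 5.
No covering selection has total cost below 5.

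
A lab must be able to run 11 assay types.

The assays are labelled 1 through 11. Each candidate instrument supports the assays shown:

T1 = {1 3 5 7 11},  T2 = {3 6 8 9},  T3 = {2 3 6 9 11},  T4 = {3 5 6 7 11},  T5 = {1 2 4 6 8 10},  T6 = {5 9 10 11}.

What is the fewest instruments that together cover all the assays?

T1 and T5 and T6 together: T1 ∪ T5 ∪ T6 = {1, 2, 3, 4, 5, 6, 7, 8, 9, 10, 11} — every assay is covered.
Only T5 contains 4, so T5 is forced; the remaining 5 assays need at least 2 more instruments (each remaining instrument adds at most 4) — so at least 3 instruments are needed, and 3 is optimal.

3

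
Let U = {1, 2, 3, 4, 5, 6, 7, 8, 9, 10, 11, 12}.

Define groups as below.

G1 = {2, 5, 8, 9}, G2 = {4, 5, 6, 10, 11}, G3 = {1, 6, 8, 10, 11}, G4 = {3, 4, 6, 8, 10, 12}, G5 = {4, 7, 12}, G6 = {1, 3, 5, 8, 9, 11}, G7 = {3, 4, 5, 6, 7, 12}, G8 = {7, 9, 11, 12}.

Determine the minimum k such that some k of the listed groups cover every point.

G1, G3, and G7 cover everything between them: the union {1, 2, 3, 4, 5, 6, 7, 8, 9, 10, 11, 12} is all of U.
Only G1 contains 2, so G1 is forced; the remaining 8 points need at least 2 more groups (each remaining group adds at most 5) — so at least 3 groups are needed, and 3 is optimal.

3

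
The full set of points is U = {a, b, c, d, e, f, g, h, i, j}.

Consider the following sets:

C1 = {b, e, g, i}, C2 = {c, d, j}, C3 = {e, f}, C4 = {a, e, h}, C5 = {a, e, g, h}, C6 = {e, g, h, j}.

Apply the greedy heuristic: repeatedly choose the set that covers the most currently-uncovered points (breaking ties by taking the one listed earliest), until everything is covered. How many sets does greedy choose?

4

Greedy: pick C1 (covers 4 new) → pick C2 (covers 3 new) → pick C4 (covers 2 new) → pick C3 (covers 1 new). Total picks: 4.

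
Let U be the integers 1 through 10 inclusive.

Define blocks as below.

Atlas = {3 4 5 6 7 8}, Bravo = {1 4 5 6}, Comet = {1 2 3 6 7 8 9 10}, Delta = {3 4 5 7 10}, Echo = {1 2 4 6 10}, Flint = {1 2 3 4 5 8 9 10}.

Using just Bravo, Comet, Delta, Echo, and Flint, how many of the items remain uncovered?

Union of Bravo, Comet, Delta, Echo, Flint = {1, 2, 3, 4, 5, 6, 7, 8, 9, 10} — that's every item, so 0 are uncovered.

0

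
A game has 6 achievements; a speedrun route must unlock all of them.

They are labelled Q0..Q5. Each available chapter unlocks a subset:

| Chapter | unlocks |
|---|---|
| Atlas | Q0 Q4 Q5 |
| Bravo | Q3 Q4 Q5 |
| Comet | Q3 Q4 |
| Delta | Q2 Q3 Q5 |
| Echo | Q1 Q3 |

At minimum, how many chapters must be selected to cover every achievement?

3

Take {Atlas, Delta, Echo}. Their union is {Q0, Q1, Q2, Q3, Q4, Q5}, which is all 6 achievements.
Only Atlas contains Q0, so Atlas is forced; the remaining 3 achievements need at least 2 more chapters (each remaining chapter adds at most 2) — so at least 3 chapters are needed, and 3 is optimal.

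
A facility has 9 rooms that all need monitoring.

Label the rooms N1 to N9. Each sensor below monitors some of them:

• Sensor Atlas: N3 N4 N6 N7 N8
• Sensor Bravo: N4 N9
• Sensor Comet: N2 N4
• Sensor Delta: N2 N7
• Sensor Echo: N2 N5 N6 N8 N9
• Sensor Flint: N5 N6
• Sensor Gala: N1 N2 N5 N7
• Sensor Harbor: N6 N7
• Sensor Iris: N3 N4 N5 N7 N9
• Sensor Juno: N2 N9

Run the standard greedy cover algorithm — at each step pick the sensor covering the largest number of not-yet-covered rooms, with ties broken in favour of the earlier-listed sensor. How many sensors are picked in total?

3

Greedy: pick Atlas (covers 5 new) → pick Echo (covers 3 new) → pick Gala (covers 1 new). Total picks: 3.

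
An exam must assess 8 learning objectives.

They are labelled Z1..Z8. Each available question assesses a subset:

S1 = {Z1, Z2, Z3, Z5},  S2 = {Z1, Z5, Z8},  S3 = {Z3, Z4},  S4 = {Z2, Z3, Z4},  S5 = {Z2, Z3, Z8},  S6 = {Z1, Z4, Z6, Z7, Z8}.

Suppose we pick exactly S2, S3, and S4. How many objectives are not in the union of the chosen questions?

2

Union of S2, S3, S4 = {Z1, Z2, Z3, Z4, Z5, Z8}.
Not covered: Z6, Z7 — 2 objectives.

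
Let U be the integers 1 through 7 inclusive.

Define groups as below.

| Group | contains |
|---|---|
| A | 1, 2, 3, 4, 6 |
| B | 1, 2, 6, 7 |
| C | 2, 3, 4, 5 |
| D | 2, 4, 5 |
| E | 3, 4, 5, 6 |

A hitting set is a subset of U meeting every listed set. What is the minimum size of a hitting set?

H = {2, 4} meets every group (each contains at least one member of H), and |H| = 2.
No single point lies in every group, so at least 2 are needed and 2 is optimal.

2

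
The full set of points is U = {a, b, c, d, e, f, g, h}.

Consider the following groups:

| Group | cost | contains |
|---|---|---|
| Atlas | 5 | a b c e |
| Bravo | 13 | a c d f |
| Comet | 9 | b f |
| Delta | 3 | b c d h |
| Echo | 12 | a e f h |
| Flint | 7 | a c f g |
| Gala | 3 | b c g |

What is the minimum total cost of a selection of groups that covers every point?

15

Atlas, Delta, Flint together cover every point (Atlas ∪ Delta ∪ Flint = {a, b, c, d, e, f, g, h}); total cost 5 + 3 + 7 = 15.
No covering selection has total cost below 15.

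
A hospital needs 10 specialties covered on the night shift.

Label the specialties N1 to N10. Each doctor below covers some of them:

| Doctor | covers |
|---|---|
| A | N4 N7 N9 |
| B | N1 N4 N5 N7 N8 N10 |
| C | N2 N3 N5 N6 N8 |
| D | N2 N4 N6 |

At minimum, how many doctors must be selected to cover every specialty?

3

Take {A, B, C}. Their union is {N1, N2, N3, N4, N5, N6, N7, N8, N9, N10}, which is all 10 specialties.
Only B contains N1, so B is forced; the remaining 4 specialties need at least 2 more doctors (each remaining doctor adds at most 3) — so at least 3 doctors are needed, and 3 is optimal.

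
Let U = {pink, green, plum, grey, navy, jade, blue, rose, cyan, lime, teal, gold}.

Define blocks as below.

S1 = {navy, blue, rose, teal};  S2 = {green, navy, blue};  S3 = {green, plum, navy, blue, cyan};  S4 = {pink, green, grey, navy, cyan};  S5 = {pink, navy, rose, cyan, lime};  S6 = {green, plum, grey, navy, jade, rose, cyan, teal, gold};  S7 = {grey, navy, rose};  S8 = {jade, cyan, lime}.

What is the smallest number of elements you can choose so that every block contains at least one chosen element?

2

H = {navy, lime} meets every block (each contains at least one member of H), and |H| = 2.
The blocks S1, S8 are pairwise disjoint, so any hitting set needs a separate element for each — at least 2. Hence 2 is optimal.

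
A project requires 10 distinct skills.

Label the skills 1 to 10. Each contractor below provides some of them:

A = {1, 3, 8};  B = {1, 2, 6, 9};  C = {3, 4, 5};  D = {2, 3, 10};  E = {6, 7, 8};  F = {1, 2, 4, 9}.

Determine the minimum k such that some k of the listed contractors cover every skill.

4

B and C and D and E together: B ∪ C ∪ D ∪ E = {1, 2, 3, 4, 5, 6, 7, 8, 9, 10} — every skill is covered.
Only D contains 10, so D is forced; the remaining 7 skills need at least 3 more contractors (each remaining contractor adds at most 3) — so at least 4 contractors are needed, and 4 is optimal.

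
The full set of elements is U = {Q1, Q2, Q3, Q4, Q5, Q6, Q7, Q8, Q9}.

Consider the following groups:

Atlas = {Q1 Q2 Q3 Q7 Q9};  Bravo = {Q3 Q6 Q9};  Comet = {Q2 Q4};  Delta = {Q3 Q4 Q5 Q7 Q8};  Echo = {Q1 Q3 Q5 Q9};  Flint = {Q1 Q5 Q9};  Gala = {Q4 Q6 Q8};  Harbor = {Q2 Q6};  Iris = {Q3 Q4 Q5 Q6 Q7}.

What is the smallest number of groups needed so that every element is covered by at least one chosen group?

Take {Atlas, Delta, Gala}. Their union is {Q1, Q2, Q3, Q4, Q5, Q6, Q7, Q8, Q9}, which is all 9 elements.
No 2 of the 9 groups cover everything (all 36 combinations miss at least one element), so 3 is optimal.

3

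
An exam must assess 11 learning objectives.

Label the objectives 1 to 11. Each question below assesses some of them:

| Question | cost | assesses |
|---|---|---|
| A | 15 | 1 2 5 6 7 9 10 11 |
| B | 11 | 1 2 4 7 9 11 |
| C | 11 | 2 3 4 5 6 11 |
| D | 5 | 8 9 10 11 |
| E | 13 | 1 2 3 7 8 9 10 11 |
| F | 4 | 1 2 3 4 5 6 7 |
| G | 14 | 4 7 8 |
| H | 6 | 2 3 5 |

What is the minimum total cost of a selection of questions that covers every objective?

D, F together cover every objective (D ∪ F = {1, 2, 3, 4, 5, 6, 7, 8, 9, 10, 11}); total cost 5 + 4 = 9.
No covering selection has total cost below 9.

9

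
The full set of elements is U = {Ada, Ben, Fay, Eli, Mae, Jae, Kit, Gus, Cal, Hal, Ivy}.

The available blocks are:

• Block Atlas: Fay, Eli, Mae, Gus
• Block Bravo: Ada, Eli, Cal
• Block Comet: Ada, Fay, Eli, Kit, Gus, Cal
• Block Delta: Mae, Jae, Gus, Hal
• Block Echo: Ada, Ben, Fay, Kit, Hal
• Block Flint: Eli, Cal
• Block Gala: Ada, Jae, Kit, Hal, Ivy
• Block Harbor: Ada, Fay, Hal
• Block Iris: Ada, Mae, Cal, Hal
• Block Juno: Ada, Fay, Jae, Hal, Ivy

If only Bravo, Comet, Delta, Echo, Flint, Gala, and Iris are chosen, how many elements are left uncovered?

0

Union of Bravo, Comet, Delta, Echo, Flint, Gala, Iris = {Ada, Ben, Fay, Eli, Mae, Jae, Kit, Gus, Cal, Hal, Ivy} — that's every element, so 0 are uncovered.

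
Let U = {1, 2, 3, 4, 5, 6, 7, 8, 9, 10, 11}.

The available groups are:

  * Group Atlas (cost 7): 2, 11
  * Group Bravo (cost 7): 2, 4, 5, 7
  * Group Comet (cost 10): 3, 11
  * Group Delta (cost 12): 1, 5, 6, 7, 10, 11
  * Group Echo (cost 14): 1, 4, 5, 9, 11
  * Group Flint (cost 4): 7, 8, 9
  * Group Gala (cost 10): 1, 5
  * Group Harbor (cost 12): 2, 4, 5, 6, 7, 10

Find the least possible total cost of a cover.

Bravo, Comet, Delta, Flint together cover every point (Bravo ∪ Comet ∪ Delta ∪ Flint = {1, 2, 3, 4, 5, 6, 7, 8, 9, 10, 11}); total cost 7 + 10 + 12 + 4 = 33.
No covering selection has total cost below 33.

33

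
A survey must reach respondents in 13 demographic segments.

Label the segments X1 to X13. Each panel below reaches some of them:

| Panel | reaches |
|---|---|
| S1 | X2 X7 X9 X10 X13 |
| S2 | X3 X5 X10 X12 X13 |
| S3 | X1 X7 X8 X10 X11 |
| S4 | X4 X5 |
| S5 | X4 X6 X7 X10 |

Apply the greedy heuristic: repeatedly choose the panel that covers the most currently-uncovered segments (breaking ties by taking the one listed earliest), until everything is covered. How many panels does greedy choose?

Greedy: pick S1 (covers 5 new) → pick S2 (covers 3 new) → pick S3 (covers 3 new) → pick S5 (covers 2 new). Total picks: 4.

4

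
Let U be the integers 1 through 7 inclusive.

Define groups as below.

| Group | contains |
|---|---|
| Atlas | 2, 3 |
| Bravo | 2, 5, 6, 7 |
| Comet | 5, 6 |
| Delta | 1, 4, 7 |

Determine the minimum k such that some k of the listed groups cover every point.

3

Take {Atlas, Bravo, Delta}. Their union is {1, 2, 3, 4, 5, 6, 7}, which is all 7 points.
Only Delta contains 1, so Delta is forced; the remaining 4 points need at least 2 more groups (each remaining group adds at most 3) — so at least 3 groups are needed, and 3 is optimal.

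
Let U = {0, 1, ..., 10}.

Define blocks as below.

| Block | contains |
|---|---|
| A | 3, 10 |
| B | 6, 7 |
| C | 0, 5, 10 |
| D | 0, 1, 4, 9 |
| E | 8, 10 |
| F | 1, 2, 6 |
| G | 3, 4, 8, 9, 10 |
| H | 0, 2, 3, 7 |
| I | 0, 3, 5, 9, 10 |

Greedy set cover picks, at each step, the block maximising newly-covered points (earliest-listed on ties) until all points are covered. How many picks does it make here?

4

Greedy: pick G (covers 5 new) → pick F (covers 3 new) → pick C (covers 2 new) → pick B (covers 1 new). Total picks: 4.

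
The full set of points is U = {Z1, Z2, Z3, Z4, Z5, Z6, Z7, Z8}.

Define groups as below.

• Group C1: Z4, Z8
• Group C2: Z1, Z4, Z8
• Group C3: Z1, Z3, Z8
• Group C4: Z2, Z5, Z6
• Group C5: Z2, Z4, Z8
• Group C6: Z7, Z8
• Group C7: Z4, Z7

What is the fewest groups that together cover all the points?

C3, C4, and C7 cover everything between them: the union {Z1, Z2, Z3, Z4, Z5, Z6, Z7, Z8} is all of U.
Each group has at most 3 points, and 2·3 = 6 < 8 — so at least 3 groups are needed, and 3 is optimal.

3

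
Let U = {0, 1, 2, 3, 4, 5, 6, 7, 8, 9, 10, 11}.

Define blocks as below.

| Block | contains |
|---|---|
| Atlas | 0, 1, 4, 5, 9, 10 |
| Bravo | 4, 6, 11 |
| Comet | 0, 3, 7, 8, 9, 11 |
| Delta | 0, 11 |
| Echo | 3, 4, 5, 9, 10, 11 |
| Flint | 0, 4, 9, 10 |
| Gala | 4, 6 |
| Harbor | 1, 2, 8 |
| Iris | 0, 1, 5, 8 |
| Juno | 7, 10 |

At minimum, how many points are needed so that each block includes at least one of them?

Take H = {0, 4, 7, 8}. Each listed block contains at least one of these, so H is a hitting set of size 4.
The blocks Delta, Gala, Harbor, Juno are pairwise disjoint, so any hitting set needs a separate point for each — at least 4. Hence 4 is optimal.

4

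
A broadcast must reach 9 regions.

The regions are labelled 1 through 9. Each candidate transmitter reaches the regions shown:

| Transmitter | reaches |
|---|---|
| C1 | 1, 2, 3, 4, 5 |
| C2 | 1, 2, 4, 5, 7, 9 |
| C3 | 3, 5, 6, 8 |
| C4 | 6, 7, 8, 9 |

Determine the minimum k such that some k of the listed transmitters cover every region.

Take {C1, C4}. Their union is {1, 2, 3, 4, 5, 6, 7, 8, 9}, which is all 9 regions.
No single transmitter has all 9 regions (the largest, C2, has 6), so 2 is optimal.

2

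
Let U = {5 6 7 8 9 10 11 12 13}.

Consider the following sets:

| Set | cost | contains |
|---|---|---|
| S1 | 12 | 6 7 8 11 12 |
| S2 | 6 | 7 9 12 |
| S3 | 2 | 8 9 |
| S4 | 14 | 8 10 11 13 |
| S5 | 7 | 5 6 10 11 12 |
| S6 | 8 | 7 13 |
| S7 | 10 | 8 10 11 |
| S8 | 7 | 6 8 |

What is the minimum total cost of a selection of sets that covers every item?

17

S3, S5, S6 together cover every item (S3 ∪ S5 ∪ S6 = {5, 6, 7, 8, 9, 10, 11, 12, 13}); total cost 2 + 7 + 8 = 17.
No covering selection has total cost below 17.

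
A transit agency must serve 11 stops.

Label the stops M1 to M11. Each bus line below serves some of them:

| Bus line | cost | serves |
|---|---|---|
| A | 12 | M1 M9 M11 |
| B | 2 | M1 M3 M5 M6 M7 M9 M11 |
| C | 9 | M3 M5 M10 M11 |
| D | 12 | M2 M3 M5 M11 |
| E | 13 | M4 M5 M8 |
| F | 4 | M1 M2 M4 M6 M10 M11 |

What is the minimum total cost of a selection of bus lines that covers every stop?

19

B, E, F together cover every stop (B ∪ E ∪ F = {M1, M2, M3, M4, M5, M6, M7, M8, M9, M10, M11}); total cost 2 + 13 + 4 = 19.
No covering selection has total cost below 19.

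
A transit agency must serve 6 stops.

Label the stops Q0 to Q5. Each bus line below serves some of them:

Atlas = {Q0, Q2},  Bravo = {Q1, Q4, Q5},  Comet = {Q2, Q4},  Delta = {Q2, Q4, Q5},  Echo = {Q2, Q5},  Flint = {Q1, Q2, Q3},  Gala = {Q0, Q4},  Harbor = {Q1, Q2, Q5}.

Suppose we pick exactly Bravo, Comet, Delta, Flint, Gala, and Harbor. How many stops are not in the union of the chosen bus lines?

0

Union of Bravo, Comet, Delta, Flint, Gala, Harbor = {Q0, Q1, Q2, Q3, Q4, Q5} — that's every stop, so 0 are uncovered.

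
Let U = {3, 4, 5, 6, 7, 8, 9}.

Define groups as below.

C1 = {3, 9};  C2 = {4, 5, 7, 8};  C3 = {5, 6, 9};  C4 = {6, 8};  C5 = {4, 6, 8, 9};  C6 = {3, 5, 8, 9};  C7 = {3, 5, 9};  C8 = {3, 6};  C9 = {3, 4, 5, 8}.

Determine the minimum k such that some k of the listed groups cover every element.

3

Take {C1, C2, C4}. Their union is {3, 4, 5, 6, 7, 8, 9}, which is all 7 elements.
Only C2 contains 7, so C2 is forced; the remaining 3 elements need at least 2 more groups (each remaining group adds at most 2) — so at least 3 groups are needed, and 3 is optimal.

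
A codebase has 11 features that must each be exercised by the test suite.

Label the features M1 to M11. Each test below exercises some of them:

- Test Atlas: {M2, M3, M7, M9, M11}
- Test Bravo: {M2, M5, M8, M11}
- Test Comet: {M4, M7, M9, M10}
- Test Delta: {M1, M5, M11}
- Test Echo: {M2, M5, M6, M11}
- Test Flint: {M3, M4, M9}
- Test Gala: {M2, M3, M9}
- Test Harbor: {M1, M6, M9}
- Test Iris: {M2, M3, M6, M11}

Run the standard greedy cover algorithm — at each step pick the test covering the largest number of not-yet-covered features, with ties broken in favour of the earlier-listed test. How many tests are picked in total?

Greedy: pick Atlas (covers 5 new) → pick Bravo (covers 2 new) → pick Comet (covers 2 new) → pick Harbor (covers 2 new). Total picks: 4.

4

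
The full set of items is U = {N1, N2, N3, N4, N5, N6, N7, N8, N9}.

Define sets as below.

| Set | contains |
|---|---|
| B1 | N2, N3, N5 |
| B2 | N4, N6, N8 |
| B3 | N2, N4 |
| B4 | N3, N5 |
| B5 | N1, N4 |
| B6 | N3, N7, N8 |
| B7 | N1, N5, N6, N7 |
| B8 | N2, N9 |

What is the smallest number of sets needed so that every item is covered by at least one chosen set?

B2, B6, B7, and B8 cover everything between them: the union {N1, N2, N3, N4, N5, N6, N7, N8, N9} is all of U.
No 3 of the 8 sets cover everything (all 56 combinations miss at least one item), so 4 is optimal.

4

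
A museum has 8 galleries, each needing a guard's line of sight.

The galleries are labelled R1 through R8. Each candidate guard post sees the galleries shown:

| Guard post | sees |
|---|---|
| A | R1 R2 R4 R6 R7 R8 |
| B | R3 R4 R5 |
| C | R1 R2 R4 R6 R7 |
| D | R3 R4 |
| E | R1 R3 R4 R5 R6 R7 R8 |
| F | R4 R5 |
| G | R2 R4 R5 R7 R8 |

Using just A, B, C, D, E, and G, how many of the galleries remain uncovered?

Union of A, B, C, D, E, G = {R1, R2, R3, R4, R5, R6, R7, R8} — that's every gallery, so 0 are uncovered.

0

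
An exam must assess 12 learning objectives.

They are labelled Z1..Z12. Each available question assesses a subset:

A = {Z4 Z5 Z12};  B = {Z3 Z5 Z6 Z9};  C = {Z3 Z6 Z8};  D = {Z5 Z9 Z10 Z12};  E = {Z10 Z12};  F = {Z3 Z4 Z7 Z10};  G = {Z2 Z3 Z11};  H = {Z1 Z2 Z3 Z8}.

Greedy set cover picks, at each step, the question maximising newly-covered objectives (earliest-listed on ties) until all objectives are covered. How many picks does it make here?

5

Greedy: pick B (covers 4 new) → pick F (covers 3 new) → pick H (covers 3 new) → pick A (covers 1 new) → pick G (covers 1 new). Total picks: 5.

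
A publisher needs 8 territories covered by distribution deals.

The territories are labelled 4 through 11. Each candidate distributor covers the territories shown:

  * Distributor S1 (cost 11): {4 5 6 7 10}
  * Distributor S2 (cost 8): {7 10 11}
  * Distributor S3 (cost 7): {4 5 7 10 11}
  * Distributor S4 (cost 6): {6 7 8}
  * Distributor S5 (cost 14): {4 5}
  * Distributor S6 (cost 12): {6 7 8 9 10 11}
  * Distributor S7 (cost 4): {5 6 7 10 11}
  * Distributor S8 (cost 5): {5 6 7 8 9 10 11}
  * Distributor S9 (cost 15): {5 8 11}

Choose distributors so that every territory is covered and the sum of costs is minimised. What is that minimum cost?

12

S3, S8 together cover every territory (S3 ∪ S8 = {4, 5, 6, 7, 8, 9, 10, 11}); total cost 7 + 5 = 12.
No covering selection has total cost below 12.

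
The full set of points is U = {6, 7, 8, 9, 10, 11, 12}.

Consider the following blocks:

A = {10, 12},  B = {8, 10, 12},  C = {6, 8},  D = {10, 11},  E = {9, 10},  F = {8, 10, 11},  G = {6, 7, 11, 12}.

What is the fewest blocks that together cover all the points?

3

E, F, and G cover everything between them: the union {6, 7, 8, 9, 10, 11, 12} is all of U.
Only G contains 7, so G is forced; the remaining 3 points need at least 2 more blocks (each remaining block adds at most 2) — so at least 3 blocks are needed, and 3 is optimal.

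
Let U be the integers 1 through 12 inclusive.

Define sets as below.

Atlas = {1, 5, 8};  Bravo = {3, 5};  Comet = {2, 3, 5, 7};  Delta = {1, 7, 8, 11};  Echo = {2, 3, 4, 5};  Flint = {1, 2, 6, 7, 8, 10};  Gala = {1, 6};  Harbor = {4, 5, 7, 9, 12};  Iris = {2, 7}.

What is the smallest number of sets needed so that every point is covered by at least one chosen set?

Take {Bravo, Delta, Flint, Harbor}. Their union is {1, 2, 3, 4, 5, 6, 7, 8, 9, 10, 11, 12}, which is all 12 points.
No 3 of the 9 sets cover everything (all 84 combinations miss at least one point), so 4 is optimal.

4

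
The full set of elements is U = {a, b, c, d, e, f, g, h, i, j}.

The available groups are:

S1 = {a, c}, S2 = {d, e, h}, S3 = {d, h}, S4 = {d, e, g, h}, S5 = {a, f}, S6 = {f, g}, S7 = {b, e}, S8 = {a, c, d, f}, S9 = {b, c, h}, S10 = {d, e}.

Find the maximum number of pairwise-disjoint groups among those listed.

S1, S3, S6, S7 are pairwise disjoint (S1={a,c}; S3={d,h}; S6={f,g}; S7={b,e}).
Every remaining group overlaps one of these, and no 5 of the listed groups are pairwise disjoint, so 4 is the maximum.

4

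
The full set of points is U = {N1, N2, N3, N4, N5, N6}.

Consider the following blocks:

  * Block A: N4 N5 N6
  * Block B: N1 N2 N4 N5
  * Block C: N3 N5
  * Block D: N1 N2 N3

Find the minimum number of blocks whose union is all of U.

2

Take {A, D}. Their union is {N1, N2, N3, N4, N5, N6}, which is all 6 points.
No single block has all 6 points (the largest, B, has 4), so 2 is optimal.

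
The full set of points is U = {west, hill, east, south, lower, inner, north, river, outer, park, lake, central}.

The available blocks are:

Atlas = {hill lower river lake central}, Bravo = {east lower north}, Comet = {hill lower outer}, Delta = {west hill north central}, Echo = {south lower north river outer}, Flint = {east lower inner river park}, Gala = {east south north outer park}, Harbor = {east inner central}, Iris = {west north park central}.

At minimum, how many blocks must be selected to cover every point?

Take {Atlas, Echo, Harbor, Iris}. Their union is {west, hill, east, south, lower, inner, north, river, outer, park, lake, central}, which is all 12 points.
No 3 of the 9 blocks cover everything (all 84 combinations miss at least one point), so 4 is optimal.

4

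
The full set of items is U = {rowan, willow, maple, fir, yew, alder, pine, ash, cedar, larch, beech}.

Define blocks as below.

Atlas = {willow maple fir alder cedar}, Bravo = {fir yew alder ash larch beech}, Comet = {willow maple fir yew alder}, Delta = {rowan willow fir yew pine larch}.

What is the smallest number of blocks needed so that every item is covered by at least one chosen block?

3

Atlas and Bravo and Delta together: Atlas ∪ Bravo ∪ Delta = {rowan, willow, maple, fir, yew, alder, pine, ash, cedar, larch, beech} — every item is covered.
Only Delta contains rowan, so Delta is forced; the remaining 5 items need at least 2 more blocks (each remaining block adds at most 3) — so at least 3 blocks are needed, and 3 is optimal.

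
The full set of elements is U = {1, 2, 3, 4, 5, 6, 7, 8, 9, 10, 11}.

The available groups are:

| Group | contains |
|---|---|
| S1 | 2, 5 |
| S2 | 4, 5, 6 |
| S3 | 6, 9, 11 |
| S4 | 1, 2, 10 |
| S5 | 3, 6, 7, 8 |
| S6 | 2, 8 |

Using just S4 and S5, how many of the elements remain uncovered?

4

Union of S4, S5 = {1, 2, 3, 6, 7, 8, 10}.
Not covered: 4, 5, 9, 11 — 4 elements.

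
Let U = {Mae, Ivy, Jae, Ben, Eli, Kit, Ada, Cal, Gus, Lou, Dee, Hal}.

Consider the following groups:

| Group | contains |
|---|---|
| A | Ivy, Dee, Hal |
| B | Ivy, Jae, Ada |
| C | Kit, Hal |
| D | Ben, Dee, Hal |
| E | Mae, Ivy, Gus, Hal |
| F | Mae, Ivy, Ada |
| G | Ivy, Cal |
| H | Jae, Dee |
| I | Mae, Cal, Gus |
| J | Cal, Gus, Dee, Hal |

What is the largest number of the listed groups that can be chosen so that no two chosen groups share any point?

C, G, H are pairwise disjoint (C={Kit,Hal}; G={Ivy,Cal}; H={Jae,Dee}).
Every remaining group overlaps one of these, and no 4 of the listed groups are pairwise disjoint, so 3 is the maximum.

3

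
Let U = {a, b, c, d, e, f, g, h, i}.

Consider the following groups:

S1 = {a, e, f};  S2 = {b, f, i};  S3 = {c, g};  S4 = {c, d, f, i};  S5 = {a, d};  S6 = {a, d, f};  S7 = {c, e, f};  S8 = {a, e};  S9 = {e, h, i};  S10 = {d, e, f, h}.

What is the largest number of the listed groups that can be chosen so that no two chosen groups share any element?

3

S3, S6, S9 are pairwise disjoint (S3={c,g}; S6={a,d,f}; S9={e,h,i}).
Every remaining group overlaps one of these, and no 4 of the listed groups are pairwise disjoint, so 3 is the maximum.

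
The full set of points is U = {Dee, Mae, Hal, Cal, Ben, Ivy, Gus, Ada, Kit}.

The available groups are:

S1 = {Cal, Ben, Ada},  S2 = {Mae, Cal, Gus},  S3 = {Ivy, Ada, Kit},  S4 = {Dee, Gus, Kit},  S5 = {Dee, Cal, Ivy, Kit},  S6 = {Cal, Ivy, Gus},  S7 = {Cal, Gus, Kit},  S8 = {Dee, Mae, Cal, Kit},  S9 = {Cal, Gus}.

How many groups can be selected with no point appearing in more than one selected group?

S1, S4 are pairwise disjoint (S1={Cal,Ben,Ada}; S4={Dee,Gus,Kit}).
Every remaining group overlaps one of these, and no 3 of the listed groups are pairwise disjoint, so 2 is the maximum.

2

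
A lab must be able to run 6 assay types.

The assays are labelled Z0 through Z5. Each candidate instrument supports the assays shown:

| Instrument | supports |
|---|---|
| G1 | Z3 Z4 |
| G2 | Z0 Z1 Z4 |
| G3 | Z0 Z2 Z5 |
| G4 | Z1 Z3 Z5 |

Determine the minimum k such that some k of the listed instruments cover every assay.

Take {G1, G2, G3}. Their union is {Z0, Z1, Z2, Z3, Z4, Z5}, which is all 6 assays.
Only G3 contains Z2, so G3 is forced; the remaining 3 assays need at least 2 more instruments (each remaining instrument adds at most 2) — so at least 3 instruments are needed, and 3 is optimal.

3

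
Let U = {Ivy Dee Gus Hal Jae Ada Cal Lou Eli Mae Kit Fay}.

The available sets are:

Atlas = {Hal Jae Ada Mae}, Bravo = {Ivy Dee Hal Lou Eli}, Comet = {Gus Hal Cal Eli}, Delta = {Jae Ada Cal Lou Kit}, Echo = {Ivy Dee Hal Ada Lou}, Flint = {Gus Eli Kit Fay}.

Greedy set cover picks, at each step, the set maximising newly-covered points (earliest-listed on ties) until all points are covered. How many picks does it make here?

Greedy: pick Bravo (covers 5 new) → pick Delta (covers 4 new) → pick Flint (covers 2 new) → pick Atlas (covers 1 new). Total picks: 4.

4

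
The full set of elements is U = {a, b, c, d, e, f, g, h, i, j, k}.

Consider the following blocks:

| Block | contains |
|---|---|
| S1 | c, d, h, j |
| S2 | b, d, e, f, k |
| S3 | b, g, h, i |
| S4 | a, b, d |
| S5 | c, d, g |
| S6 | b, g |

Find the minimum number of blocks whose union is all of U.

S1, S2, S3, and S4 cover everything between them: the union {a, b, c, d, e, f, g, h, i, j, k} is all of U.
Only S4 contains a, so S4 is forced; the remaining 8 elements need at least 3 more blocks (each remaining block adds at most 3) — so at least 4 blocks are needed, and 4 is optimal.

4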